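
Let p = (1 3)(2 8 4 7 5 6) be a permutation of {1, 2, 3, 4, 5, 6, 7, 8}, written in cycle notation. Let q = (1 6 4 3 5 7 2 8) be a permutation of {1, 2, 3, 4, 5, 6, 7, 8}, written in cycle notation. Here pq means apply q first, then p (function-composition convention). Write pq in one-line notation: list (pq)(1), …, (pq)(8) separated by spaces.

(pq)(x) = p(q(x)). Computing each image: p(q(1)) = p(6) = 2, p(q(2)) = p(8) = 4, p(q(3)) = p(5) = 6, p(q(4)) = p(3) = 1, p(q(5)) = p(7) = 5, p(q(6)) = p(4) = 7, p(q(7)) = p(2) = 8, p(q(8)) = p(1) = 3.
Hence pq = [2 4 6 1 5 7 8 3].

2 4 6 1 5 7 8 3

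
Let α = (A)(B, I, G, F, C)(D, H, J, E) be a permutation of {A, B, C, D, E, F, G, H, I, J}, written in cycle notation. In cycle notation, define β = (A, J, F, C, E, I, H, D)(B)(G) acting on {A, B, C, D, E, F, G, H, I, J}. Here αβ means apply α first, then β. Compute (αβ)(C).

B

(αβ)(C) = β(α(C)). α(C) = B, then β(B) = B. So (αβ)(C) = B.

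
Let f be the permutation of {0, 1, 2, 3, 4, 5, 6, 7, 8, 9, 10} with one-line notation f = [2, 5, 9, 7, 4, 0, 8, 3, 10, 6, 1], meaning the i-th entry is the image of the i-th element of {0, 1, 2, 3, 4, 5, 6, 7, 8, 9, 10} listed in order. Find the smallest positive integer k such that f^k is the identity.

The disjoint-cycle form of f has cycle lengths 8, 2, 1.
The order is lcm(8, 2) = 8.

8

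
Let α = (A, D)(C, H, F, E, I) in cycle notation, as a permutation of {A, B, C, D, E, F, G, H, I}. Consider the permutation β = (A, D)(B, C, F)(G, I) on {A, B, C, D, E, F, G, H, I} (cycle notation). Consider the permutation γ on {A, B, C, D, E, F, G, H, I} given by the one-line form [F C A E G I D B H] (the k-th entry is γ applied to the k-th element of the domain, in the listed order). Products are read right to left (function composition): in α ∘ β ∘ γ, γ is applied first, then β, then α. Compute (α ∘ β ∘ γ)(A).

Apply the permutations in order: γ(A) = F, then β(F) = B, then α(B) = B. So (α ∘ β ∘ γ)(A) = B.

B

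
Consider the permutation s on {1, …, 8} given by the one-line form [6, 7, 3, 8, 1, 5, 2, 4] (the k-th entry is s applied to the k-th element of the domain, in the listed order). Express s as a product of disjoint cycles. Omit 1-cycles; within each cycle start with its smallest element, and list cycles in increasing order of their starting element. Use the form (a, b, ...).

Iterating s from 1 gives 1 → 6 → 5 → 1; that is the 3-cycle (1, 6, 5).
Continuing from each remaining unvisited element yields (1, 6, 5)(2, 7)(4, 8).

(1, 6, 5)(2, 7)(4, 8)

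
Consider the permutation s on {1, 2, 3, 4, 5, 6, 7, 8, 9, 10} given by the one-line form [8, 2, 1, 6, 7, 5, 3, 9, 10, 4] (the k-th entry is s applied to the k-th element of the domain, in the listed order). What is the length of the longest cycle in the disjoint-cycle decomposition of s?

Decomposing into disjoint cycles gives (1 8 9 10 4 6 5 7 3); the longest has length 9.

9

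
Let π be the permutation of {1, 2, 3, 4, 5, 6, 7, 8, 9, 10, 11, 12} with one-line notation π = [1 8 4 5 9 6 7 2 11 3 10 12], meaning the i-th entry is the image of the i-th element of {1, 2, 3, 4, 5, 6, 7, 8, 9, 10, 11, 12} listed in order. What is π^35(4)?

Tracing 4 → 5 → … returns to 4 after 6 steps, so 4 lies in a 6-cycle (3 4 5 9 11 10).
On a 6-cycle, π^6 is the identity, so π^35 = π^5 there (35 ≡ 5 mod 6).
Stepping 5 places around the cycle: 4 → 5 → 9 → 11 → 10 → 3.

3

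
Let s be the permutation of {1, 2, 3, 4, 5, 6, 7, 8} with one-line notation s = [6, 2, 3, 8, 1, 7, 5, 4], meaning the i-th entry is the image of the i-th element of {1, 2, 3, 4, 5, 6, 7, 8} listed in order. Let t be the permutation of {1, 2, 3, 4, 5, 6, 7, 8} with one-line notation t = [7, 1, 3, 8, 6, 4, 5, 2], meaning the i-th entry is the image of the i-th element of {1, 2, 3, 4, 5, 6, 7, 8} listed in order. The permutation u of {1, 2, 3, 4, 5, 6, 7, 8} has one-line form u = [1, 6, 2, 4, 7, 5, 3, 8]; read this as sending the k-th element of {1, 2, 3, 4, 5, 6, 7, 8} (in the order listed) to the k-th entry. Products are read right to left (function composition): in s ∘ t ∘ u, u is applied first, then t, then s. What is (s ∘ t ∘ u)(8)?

2

(s ∘ t ∘ u)(8) = s(t(u(8))). u(8) = 8, then t(8) = 2, then s(2) = 2, so the result is 2.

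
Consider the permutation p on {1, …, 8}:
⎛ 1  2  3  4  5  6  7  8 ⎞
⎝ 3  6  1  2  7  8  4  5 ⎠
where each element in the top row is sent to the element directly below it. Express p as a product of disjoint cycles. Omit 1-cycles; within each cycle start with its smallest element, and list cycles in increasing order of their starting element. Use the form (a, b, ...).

Start at 1 and follow images: 1 → 3 → 1, giving the cycle (1, 3).
Repeating from the next unused element and collecting all non-trivial cycles gives (1, 3)(2, 6, 8, 5, 7, 4).

(1, 3)(2, 6, 8, 5, 7, 4)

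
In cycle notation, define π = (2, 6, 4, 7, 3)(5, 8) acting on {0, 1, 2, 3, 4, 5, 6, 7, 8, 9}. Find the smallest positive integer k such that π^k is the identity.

The disjoint cycles have lengths 5, 2, 1, 1, 1.
Since disjoint cycles commute, ord(π) = lcm(5, 2) = 10.

10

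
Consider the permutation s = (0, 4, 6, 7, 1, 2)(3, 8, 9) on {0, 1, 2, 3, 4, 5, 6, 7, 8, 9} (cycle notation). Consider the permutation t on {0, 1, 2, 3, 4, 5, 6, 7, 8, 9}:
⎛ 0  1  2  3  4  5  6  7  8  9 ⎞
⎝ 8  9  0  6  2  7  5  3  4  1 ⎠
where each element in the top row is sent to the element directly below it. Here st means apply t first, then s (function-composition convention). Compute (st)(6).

First apply t: t(6) = 5, then s(5) = 5. Thus (st)(6) = 5.

5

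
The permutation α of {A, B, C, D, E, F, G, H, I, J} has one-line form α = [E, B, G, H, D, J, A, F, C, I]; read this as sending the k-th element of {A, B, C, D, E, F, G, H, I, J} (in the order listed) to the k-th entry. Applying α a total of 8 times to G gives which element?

Tracing G → A → … returns to G after 9 steps, so G lies in a 9-cycle (A E D H F J I C G).
Advancing 8 steps from G: G → A → E → D → H → F → J → I → C.

C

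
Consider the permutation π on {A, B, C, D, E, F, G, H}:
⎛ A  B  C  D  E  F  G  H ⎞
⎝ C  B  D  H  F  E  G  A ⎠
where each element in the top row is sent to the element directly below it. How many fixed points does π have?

2

The fixed points (elements with π(x) = x) are {B, G}, so there are 2.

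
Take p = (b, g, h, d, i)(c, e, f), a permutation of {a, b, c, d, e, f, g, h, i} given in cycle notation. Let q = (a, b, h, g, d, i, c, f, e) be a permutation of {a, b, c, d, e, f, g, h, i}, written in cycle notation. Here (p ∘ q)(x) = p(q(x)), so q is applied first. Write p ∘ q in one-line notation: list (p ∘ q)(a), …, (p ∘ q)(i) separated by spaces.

g d c b a f i h e

(p ∘ q)(x) = p(q(x)). Computing each image: p(q(a)) = p(b) = g, p(q(b)) = p(h) = d, p(q(c)) = p(f) = c, p(q(d)) = p(i) = b, p(q(e)) = p(a) = a, p(q(f)) = p(e) = f, p(q(g)) = p(d) = i, p(q(h)) = p(g) = h, p(q(i)) = p(c) = e.
Hence p ∘ q = [g d c b a f i h e].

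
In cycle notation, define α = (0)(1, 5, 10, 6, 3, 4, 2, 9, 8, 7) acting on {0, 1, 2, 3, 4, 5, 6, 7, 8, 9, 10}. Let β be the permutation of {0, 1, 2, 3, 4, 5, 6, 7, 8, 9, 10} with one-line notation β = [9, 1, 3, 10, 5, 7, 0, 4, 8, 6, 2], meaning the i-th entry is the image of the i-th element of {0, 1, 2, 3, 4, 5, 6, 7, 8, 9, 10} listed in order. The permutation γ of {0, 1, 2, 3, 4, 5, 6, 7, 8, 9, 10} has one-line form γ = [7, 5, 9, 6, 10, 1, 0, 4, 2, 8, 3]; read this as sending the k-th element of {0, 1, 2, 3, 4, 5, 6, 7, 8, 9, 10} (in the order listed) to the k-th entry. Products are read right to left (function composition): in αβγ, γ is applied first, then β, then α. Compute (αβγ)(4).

9

Chase 4: γ(4) = 10; β(10) = 2; α(2) = 9. Hence (αβγ)(4) = 9.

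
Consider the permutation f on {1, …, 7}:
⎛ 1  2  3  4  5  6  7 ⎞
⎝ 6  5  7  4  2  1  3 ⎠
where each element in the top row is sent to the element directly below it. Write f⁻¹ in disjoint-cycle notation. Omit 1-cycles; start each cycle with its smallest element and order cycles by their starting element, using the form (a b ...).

First write f in disjoint cycles: (1 6)(2 5)(3 7).
Reversing each cycle (and rotating so the smallest element leads) gives f⁻¹ = (1 6)(2 5)(3 7).

(1 6)(2 5)(3 7)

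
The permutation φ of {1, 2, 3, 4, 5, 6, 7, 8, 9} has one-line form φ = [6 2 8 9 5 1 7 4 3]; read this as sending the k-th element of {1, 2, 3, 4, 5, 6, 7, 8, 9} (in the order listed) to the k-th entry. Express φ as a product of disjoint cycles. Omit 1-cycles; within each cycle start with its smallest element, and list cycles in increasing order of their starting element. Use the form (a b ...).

(1 6)(3 8 4 9)

Iterating φ from 1 gives 1 → 6 → 1; that is the 2-cycle (1 6).
Continuing from each remaining unvisited element yields (1 6)(3 8 4 9).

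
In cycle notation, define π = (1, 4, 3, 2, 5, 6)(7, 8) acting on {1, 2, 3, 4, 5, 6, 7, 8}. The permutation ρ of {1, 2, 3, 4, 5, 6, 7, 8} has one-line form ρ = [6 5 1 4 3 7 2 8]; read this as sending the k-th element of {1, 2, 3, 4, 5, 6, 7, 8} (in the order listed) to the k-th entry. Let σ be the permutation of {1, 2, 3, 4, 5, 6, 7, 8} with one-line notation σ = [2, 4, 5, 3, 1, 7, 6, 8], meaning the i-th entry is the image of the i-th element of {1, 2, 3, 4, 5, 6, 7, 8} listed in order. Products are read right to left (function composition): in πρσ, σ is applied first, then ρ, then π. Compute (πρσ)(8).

7

Apply the permutations in order: σ(8) = 8, then ρ(8) = 8, then π(8) = 7. So (πρσ)(8) = 7.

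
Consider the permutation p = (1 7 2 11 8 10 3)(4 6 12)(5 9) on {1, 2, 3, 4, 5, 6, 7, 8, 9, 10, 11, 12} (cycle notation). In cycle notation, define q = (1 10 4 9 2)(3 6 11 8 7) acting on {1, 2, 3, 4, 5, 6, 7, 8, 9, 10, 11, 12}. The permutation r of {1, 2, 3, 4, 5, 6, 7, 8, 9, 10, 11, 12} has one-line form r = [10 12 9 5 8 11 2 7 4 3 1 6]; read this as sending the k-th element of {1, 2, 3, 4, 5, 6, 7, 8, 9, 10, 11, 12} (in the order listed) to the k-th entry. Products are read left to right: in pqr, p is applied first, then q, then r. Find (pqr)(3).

3

(pqr)(3) = r(q(p(3))). p(3) = 1, then q(1) = 10, then r(10) = 3, so the result is 3.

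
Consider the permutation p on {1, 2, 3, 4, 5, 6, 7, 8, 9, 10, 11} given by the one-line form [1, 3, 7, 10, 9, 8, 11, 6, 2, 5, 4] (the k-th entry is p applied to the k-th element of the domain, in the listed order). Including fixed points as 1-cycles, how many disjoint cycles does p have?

The cycle decomposition is (1)(2 3 7 11 4 10 5 9)(6 8), which has 3 cycles (counting 1-cycles).

3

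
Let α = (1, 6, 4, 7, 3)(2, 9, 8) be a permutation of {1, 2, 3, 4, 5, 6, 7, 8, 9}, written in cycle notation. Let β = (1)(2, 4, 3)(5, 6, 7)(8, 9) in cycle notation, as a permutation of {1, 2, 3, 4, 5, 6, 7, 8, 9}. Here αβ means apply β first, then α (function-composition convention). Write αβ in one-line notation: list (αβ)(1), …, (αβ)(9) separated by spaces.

Chase each element through β then α: 1 → 1 → 6; 2 → 4 → 7; 3 → 2 → 9; 4 → 3 → 1; 5 → 6 → 4; 6 → 7 → 3; 7 → 5 → 5; 8 → 9 → 8; 9 → 8 → 2.
So αβ in one-line form is 6 7 9 1 4 3 5 8 2.

6 7 9 1 4 3 5 8 2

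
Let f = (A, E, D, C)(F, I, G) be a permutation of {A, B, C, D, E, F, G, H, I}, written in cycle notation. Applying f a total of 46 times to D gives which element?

D lies in the 4-cycle (A, E, D, C).
Since the cycle has length 4, f^46 acts on it the same as f^2 (46 mod 4 = 2).
Advancing 2 steps from D: D → C → A.

A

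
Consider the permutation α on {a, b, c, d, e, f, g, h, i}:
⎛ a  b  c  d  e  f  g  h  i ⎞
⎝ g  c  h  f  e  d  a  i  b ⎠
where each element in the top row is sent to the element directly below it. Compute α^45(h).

i

Tracing h → i → … returns to h after 4 steps, so h lies in a 4-cycle (b, c, h, i).
Powers repeat with period 4 on this cycle, and 45 mod 4 = 1, so α^45(h) = α^1(h).
Advancing 1 step from h: h → i.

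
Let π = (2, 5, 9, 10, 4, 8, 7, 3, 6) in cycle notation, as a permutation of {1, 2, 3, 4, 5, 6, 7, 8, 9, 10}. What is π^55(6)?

2

6 lies in the 9-cycle (2, 5, 9, 10, 4, 8, 7, 3, 6).
Since the cycle has length 9, π^55 acts on it the same as π^1 (55 mod 9 = 1).
Stepping 1 place around the cycle: 6 → 2.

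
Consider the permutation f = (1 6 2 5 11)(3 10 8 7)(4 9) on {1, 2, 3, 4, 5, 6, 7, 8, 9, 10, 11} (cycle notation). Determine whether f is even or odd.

The cycle lengths are 5, 4, 2.
A cycle is odd iff its length is even; f has 2 even-length cycles, so sgn(f) = (−1)^2 and f is even.

even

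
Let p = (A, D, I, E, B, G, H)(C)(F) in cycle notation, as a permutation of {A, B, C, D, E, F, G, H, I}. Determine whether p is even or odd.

The cycle lengths are 7, 1, 1.
A cycle of length ℓ contributes ℓ−1 transpositions, so p is a product of 6 transpositions — even.

even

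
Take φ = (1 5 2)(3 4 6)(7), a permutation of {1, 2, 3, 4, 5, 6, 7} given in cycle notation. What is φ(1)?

In the cycle (1 5 2), 1 is followed by 5, so φ(1) = 5.

5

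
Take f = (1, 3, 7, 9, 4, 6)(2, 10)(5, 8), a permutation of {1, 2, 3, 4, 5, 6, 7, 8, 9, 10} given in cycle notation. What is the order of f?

6

The cycle type of f is (6, 2, 2).
Since disjoint cycles commute, ord(f) = lcm(6, 2, 2) = 6.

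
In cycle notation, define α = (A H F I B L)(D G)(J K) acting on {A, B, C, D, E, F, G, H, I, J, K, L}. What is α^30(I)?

I lies in the 6-cycle (A H F I B L).
Powers repeat with period 6 on this cycle, and 30 mod 6 = 0, so α^30(I) = α^0(I).
So α^30(I) = I.

I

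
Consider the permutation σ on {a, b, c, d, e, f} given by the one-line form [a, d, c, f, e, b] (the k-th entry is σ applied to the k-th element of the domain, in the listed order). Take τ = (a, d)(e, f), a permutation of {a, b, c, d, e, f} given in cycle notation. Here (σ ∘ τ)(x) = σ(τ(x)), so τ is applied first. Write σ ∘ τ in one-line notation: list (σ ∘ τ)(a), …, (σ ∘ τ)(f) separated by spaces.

f d c a b e

For each element, apply τ then σ: a → d → f; b → b → d; c → c → c; d → a → a; e → f → b; f → e → e.
So σ ∘ τ in one-line form is f d c a b e.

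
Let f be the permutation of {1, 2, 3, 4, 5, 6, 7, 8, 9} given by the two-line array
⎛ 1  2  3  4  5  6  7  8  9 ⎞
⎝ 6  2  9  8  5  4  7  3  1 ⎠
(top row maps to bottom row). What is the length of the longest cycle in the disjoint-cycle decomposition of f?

Decomposing into disjoint cycles gives (1, 6, 4, 8, 3, 9); the longest has length 6.

6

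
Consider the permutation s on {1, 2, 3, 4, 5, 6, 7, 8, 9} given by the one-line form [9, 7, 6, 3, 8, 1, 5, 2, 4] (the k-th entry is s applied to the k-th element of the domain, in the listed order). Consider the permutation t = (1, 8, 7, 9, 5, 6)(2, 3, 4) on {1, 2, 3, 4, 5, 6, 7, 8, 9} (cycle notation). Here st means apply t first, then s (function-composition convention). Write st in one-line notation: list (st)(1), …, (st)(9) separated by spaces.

2 6 3 7 1 9 4 5 8

(st)(x) = s(t(x)). Computing each image: s(t(1)) = s(8) = 2, s(t(2)) = s(3) = 6, s(t(3)) = s(4) = 3, s(t(4)) = s(2) = 7, s(t(5)) = s(6) = 1, s(t(6)) = s(1) = 9, s(t(7)) = s(9) = 4, s(t(8)) = s(7) = 5, s(t(9)) = s(5) = 8.
Hence st = [2 6 3 7 1 9 4 5 8].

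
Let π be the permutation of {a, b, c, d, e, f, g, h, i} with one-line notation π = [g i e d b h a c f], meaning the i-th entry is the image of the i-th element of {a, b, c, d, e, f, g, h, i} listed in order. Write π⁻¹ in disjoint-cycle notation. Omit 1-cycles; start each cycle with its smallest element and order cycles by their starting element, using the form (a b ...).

The cycle decomposition of π is (a g)(b i f h c e).
Reversing each cycle (and rotating so the smallest element leads) gives π⁻¹ = (a g)(b e c h f i).

(a g)(b e c h f i)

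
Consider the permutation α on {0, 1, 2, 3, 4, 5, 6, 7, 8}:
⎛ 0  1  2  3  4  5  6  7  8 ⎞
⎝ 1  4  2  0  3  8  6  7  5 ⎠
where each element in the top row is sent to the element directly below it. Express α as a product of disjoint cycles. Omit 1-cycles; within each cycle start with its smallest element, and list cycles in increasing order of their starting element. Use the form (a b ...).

From 0: 0 → 1 → 4 → 3 → 0, closing the cycle (0 1 4 3).
Repeating from the next unused element and collecting all non-trivial cycles gives (0 1 4 3)(5 8).

(0 1 4 3)(5 8)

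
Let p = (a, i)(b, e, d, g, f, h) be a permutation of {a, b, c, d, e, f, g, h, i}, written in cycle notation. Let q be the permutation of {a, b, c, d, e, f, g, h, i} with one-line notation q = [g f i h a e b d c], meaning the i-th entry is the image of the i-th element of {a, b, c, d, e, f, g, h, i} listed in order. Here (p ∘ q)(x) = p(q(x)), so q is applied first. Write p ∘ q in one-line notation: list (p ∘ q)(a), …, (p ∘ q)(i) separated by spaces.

(p ∘ q)(x) = p(q(x)). Computing each image: p(q(a)) = p(g) = f, p(q(b)) = p(f) = h, p(q(c)) = p(i) = a, p(q(d)) = p(h) = b, p(q(e)) = p(a) = i, p(q(f)) = p(e) = d, p(q(g)) = p(b) = e, p(q(h)) = p(d) = g, p(q(i)) = p(c) = c.
Hence p ∘ q = [f h a b i d e g c].

f h a b i d e g c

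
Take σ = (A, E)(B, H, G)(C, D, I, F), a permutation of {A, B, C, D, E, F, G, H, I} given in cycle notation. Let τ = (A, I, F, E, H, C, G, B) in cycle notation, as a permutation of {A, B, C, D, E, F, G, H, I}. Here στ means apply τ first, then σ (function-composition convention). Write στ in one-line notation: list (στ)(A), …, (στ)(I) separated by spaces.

(στ)(x) = σ(τ(x)). Computing each image: σ(τ(A)) = σ(I) = F, σ(τ(B)) = σ(A) = E, σ(τ(C)) = σ(G) = B, σ(τ(D)) = σ(D) = I, σ(τ(E)) = σ(H) = G, σ(τ(F)) = σ(E) = A, σ(τ(G)) = σ(B) = H, σ(τ(H)) = σ(C) = D, σ(τ(I)) = σ(F) = C.
Hence στ = [F E B I G A H D C].

F E B I G A H D C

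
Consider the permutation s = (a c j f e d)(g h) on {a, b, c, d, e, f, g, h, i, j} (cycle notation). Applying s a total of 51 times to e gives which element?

e lies in the 6-cycle (a c j f e d).
On a 6-cycle, s^6 is the identity, so s^51 = s^3 there (51 ≡ 3 mod 6).
Stepping 3 places around the cycle: e → d → a → c.

c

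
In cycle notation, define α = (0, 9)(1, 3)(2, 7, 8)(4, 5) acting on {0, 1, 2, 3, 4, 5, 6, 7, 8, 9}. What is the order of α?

6

The disjoint cycles have lengths 3, 2, 2, 2, 1.
The order of α is the least common multiple of its cycle lengths: lcm(3, 2, 2, 2) = 6.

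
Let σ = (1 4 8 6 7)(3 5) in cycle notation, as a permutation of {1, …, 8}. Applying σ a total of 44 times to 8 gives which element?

4

8 lies in the 5-cycle (1 4 8 6 7).
On a 5-cycle, σ^5 is the identity, so σ^44 = σ^4 there (44 ≡ 4 mod 5).
Advancing 4 steps from 8: 8 → 6 → 7 → 1 → 4.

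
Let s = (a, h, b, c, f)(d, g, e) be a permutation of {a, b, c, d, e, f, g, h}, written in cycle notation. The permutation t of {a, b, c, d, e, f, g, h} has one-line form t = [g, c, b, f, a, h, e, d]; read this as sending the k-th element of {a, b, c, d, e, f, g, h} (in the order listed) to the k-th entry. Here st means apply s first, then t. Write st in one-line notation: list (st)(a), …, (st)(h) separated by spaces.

d b h e f g a c

(st)(x) = t(s(x)). Computing each image: t(s(a)) = t(h) = d, t(s(b)) = t(c) = b, t(s(c)) = t(f) = h, t(s(d)) = t(g) = e, t(s(e)) = t(d) = f, t(s(f)) = t(a) = g, t(s(g)) = t(e) = a, t(s(h)) = t(b) = c.
Hence st = [d b h e f g a c].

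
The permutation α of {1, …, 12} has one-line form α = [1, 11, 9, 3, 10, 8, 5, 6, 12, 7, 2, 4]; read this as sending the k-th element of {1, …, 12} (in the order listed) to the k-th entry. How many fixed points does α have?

1

The fixed points (elements with α(x) = x) are {1}, so there is 1.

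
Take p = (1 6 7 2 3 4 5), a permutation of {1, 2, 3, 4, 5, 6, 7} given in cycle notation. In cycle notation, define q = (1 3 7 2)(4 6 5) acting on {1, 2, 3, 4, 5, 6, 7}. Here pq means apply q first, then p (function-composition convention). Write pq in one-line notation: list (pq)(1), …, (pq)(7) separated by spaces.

4 6 2 7 5 1 3

Chase each element through q then p: 1 → 3 → 4; 2 → 1 → 6; 3 → 7 → 2; 4 → 6 → 7; 5 → 4 → 5; 6 → 5 → 1; 7 → 2 → 3.
So pq in one-line form is 4 6 2 7 5 1 3.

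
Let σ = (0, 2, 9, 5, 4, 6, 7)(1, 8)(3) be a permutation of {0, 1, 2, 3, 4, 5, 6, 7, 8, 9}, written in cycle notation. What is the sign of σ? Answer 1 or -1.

-1

The cycle lengths are 7, 2, 1.
A cycle is odd iff its length is even; σ has 1 even-length cycle, so sgn(σ) = (−1)^1 and σ is odd.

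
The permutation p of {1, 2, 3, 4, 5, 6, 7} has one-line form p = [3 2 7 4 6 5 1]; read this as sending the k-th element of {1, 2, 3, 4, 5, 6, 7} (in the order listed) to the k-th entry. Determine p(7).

1

7 is element number 7 of the domain, and entry number 7 of the one-line form is 1, so p(7) = 1.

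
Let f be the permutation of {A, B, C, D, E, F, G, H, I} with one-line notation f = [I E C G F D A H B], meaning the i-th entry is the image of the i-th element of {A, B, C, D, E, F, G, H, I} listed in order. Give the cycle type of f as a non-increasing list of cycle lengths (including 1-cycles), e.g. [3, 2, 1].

[7, 1, 1]

The disjoint cycles are (A, I, B, E, F, D, G)(C)(H), with lengths 7, 1, 1 in non-increasing order.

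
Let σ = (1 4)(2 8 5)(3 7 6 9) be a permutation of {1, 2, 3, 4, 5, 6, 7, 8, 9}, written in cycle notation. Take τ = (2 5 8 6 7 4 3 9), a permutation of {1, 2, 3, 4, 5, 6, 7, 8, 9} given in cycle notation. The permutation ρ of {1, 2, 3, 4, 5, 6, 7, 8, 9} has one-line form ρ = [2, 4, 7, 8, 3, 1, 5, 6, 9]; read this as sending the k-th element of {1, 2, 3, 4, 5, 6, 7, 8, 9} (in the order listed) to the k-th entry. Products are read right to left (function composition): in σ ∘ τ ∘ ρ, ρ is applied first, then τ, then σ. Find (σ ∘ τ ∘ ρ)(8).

Chase 8: ρ(8) = 6; τ(6) = 7; σ(7) = 6. Hence (σ ∘ τ ∘ ρ)(8) = 6.

6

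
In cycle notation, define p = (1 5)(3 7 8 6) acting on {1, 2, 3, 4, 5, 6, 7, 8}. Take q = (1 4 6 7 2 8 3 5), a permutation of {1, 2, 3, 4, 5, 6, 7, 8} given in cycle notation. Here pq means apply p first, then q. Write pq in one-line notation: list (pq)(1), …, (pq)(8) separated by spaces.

(pq)(x) = q(p(x)). Computing each image: q(p(1)) = q(5) = 1, q(p(2)) = q(2) = 8, q(p(3)) = q(7) = 2, q(p(4)) = q(4) = 6, q(p(5)) = q(1) = 4, q(p(6)) = q(3) = 5, q(p(7)) = q(8) = 3, q(p(8)) = q(6) = 7.
Hence pq = [1 8 2 6 4 5 3 7].

1 8 2 6 4 5 3 7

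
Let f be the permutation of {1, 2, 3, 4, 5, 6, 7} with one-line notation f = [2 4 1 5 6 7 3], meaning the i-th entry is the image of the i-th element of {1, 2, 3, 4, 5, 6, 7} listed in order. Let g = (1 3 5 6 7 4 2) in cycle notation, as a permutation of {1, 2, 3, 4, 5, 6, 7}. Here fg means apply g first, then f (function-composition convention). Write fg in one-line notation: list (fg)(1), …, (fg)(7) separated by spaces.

(fg)(x) = f(g(x)). Computing each image: f(g(1)) = f(3) = 1, f(g(2)) = f(1) = 2, f(g(3)) = f(5) = 6, f(g(4)) = f(2) = 4, f(g(5)) = f(6) = 7, f(g(6)) = f(7) = 3, f(g(7)) = f(4) = 5.
Hence fg = [1 2 6 4 7 3 5].

1 2 6 4 7 3 5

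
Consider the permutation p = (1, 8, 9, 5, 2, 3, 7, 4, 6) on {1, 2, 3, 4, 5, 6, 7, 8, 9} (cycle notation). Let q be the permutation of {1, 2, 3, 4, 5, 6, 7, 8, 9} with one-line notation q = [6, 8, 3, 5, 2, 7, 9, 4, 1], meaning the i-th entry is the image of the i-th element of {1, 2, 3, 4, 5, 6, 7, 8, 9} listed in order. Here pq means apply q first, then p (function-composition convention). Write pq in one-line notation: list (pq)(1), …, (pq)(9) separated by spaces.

Chase each element through q then p: 1 → 6 → 1; 2 → 8 → 9; 3 → 3 → 7; 4 → 5 → 2; 5 → 2 → 3; 6 → 7 → 4; 7 → 9 → 5; 8 → 4 → 6; 9 → 1 → 8.
So pq in one-line form is 1 9 7 2 3 4 5 6 8.

1 9 7 2 3 4 5 6 8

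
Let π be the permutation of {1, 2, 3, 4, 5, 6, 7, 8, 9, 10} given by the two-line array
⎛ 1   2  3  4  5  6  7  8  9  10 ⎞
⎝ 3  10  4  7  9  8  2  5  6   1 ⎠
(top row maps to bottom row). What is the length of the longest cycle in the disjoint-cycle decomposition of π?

Decomposing into disjoint cycles gives (1 3 4 7 2 10)(5 9 6 8); the longest has length 6.

6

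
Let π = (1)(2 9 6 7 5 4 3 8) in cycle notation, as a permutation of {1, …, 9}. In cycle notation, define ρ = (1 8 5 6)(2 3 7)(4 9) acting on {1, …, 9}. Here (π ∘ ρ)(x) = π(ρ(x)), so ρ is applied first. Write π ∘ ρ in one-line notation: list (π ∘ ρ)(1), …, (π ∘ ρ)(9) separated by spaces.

2 8 5 6 7 1 9 4 3

Chase each element through ρ then π: 1 → 8 → 2; 2 → 3 → 8; 3 → 7 → 5; 4 → 9 → 6; 5 → 6 → 7; 6 → 1 → 1; 7 → 2 → 9; 8 → 5 → 4; 9 → 4 → 3.
So π ∘ ρ in one-line form is 2 8 5 6 7 1 9 4 3.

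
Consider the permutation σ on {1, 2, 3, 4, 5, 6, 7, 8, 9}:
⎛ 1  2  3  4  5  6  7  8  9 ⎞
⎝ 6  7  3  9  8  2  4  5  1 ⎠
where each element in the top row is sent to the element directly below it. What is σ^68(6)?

7

Tracing 6 → 2 → … returns to 6 after 6 steps, so 6 lies in a 6-cycle (1 6 2 7 4 9).
Since the cycle has length 6, σ^68 acts on it the same as σ^2 (68 mod 6 = 2).
Stepping 2 places around the cycle: 6 → 2 → 7.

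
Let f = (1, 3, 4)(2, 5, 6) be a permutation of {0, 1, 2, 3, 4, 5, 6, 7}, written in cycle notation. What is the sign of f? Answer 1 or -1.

The cycle lengths are 3, 3, 1, 1.
A cycle is odd iff its length is even; f has 0 even-length cycles, so sgn(f) = (−1)^0 and f is even.

1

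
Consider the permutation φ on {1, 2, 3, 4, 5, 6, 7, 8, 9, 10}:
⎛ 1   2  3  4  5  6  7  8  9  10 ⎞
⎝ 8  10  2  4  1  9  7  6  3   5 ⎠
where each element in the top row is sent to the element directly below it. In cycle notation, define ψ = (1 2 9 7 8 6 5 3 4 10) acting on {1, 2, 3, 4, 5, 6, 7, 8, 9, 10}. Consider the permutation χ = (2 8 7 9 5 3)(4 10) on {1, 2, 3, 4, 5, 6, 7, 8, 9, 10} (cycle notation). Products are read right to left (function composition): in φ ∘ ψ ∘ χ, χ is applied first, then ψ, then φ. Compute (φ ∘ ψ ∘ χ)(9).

(φ ∘ ψ ∘ χ)(9) = φ(ψ(χ(9))). χ(9) = 5, then ψ(5) = 3, then φ(3) = 2, so the result is 2.

2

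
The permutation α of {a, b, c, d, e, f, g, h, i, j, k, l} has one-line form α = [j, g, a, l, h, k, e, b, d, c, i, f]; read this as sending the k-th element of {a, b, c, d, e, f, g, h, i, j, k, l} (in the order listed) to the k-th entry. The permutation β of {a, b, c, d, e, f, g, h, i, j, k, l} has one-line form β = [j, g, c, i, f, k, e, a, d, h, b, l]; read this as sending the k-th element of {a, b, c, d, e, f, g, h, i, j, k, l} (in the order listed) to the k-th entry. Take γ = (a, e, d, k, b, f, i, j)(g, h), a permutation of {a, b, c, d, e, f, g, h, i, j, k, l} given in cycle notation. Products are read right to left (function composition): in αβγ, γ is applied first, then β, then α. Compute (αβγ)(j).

(αβγ)(j) = α(β(γ(j))). γ(j) = a, then β(a) = j, then α(j) = c, so the result is c.

c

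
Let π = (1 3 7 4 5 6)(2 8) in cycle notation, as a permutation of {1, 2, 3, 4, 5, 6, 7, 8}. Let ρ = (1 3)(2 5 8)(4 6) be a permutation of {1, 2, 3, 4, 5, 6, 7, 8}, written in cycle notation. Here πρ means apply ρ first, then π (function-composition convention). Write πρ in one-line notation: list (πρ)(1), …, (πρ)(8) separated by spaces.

For each element, apply ρ then π: 1 → 3 → 7; 2 → 5 → 6; 3 → 1 → 3; 4 → 6 → 1; 5 → 8 → 2; 6 → 4 → 5; 7 → 7 → 4; 8 → 2 → 8.
So πρ in one-line form is 7 6 3 1 2 5 4 8.

7 6 3 1 2 5 4 8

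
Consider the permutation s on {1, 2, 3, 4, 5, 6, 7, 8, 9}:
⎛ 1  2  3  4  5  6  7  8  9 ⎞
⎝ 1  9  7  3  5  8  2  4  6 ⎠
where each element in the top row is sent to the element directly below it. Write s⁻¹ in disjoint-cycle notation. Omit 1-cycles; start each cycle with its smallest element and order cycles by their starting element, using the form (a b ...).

(2 7 3 4 8 6 9)

The cycle decomposition of s is (2 9 6 8 4 3 7).
Reversing each cycle (and rotating so the smallest element leads) gives s⁻¹ = (2 7 3 4 8 6 9).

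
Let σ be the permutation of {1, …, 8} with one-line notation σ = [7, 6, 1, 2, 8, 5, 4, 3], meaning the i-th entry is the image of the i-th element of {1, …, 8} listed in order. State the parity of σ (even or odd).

odd

In disjoint-cycle form the cycle lengths are 8.
A cycle is odd iff its length is even; σ has 1 even-length cycle, so sgn(σ) = (−1)^1 and σ is odd.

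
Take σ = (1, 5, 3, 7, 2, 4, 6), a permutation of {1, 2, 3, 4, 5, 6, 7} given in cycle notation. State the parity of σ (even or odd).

The cycle lengths are 7.
A cycle of length ℓ contributes ℓ−1 transpositions, so σ is a product of 6 transpositions — even.

even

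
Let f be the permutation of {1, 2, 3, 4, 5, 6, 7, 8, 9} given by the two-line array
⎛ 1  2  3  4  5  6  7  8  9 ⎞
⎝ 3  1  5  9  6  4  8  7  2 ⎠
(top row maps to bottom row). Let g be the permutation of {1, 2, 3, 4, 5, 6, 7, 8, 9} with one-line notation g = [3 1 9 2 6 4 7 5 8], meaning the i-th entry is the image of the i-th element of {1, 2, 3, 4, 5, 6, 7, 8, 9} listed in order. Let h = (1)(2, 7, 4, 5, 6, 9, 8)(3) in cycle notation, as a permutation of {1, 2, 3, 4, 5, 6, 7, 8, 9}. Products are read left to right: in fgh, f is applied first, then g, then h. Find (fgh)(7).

6

(fgh)(7) = h(g(f(7))). f(7) = 8, then g(8) = 5, then h(5) = 6, so the result is 6.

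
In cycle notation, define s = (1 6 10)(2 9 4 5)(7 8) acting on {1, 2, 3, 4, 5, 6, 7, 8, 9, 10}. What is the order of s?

The cycle type of s is (4, 3, 2, 1).
The order is lcm(4, 3, 2) = 12.

12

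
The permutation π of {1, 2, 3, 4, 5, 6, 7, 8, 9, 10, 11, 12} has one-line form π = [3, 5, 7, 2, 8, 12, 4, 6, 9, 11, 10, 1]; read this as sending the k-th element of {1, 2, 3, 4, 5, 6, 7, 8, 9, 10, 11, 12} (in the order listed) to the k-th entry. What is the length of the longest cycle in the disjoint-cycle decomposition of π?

Decomposing into disjoint cycles gives (1 3 7 4 2 5 8 6 12)(10 11); the longest has length 9.

9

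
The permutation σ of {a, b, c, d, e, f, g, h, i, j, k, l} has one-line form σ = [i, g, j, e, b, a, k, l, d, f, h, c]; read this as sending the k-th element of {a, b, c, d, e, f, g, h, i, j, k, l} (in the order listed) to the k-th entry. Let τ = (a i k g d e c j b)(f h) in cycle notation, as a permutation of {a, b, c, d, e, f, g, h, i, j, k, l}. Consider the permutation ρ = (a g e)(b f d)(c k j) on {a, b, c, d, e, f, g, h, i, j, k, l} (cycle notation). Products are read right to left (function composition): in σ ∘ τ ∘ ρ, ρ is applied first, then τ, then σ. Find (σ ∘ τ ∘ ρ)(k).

(σ ∘ τ ∘ ρ)(k) = σ(τ(ρ(k))). ρ(k) = j, then τ(j) = b, then σ(b) = g, so the result is g.

g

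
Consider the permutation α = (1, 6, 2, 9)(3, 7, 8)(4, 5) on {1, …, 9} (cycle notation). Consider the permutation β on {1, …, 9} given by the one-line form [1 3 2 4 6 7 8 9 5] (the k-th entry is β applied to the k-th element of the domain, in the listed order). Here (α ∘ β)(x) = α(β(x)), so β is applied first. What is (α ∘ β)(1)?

6

β(1) = 1, then α(1) = 6; composing gives (α ∘ β)(1) = 6.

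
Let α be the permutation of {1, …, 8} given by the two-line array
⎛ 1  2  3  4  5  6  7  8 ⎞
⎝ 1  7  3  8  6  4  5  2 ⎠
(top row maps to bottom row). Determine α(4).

The entry below 4 in the array is 8, so α(4) = 8.

8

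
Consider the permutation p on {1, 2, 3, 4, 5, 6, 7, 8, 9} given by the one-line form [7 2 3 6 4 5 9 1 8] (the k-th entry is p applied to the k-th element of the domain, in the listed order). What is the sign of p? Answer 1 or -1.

In disjoint-cycle form the cycle lengths are 4, 3, 1, 1.
A cycle of length ℓ contributes ℓ−1 transpositions, so p is a product of 3 + 2 = 5 transpositions — odd.

-1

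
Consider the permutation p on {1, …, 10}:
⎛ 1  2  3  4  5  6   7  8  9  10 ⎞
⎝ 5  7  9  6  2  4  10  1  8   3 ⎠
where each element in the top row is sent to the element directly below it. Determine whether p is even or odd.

even

In disjoint-cycle form the cycle lengths are 8, 2.
A cycle is odd iff its length is even; p has 2 even-length cycles, so sgn(p) = (−1)^2 and p is even.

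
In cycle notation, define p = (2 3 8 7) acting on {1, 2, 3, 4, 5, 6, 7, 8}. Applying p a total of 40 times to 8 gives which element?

8

8 lies in the 4-cycle (2 3 8 7).
Powers repeat with period 4 on this cycle, and 40 mod 4 = 0, so p^40(8) = p^0(8).
So p^40(8) = 8.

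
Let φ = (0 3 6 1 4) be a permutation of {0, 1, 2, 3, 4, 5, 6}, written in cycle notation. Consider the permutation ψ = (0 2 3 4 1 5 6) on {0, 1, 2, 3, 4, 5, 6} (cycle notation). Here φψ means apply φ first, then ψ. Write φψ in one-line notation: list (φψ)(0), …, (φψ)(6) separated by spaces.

For each element, apply φ then ψ: 0 → 3 → 4; 1 → 4 → 1; 2 → 2 → 3; 3 → 6 → 0; 4 → 0 → 2; 5 → 5 → 6; 6 → 1 → 5.
Collecting the images, φψ = [4 1 3 0 2 6 5].

4 1 3 0 2 6 5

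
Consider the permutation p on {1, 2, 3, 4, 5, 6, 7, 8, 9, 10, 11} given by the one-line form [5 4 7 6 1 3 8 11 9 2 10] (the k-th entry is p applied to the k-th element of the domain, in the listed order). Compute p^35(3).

11

Tracing 3 → 7 → … returns to 3 after 8 steps, so 3 lies in an 8-cycle (2, 4, 6, 3, 7, 8, 11, 10).
Powers repeat with period 8 on this cycle, and 35 mod 8 = 3, so p^35(3) = p^3(3).
Advancing 3 steps from 3: 3 → 7 → 8 → 11.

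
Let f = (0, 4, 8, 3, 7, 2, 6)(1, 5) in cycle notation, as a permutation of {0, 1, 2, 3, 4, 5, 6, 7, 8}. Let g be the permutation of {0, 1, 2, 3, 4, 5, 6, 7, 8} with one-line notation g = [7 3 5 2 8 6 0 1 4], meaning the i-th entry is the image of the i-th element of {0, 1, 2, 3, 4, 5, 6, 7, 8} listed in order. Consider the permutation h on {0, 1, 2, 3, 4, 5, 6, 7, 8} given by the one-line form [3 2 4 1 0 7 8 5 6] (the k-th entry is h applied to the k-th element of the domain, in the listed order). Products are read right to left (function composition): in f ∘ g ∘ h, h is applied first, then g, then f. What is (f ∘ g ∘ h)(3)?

7

Chase 3: h(3) = 1; g(1) = 3; f(3) = 7. Hence (f ∘ g ∘ h)(3) = 7.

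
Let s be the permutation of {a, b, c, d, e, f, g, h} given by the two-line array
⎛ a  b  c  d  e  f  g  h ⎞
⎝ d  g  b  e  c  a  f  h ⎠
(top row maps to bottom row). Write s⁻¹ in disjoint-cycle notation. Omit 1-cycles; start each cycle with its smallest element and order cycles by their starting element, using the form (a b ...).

(a f g b c e d)

The cycle decomposition of s is (a d e c b g f).
The inverse reverses every cycle; in canonical form, s⁻¹ = (a f g b c e d).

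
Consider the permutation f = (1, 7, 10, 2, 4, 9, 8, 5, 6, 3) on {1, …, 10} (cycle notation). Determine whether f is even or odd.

The cycle lengths are 10.
A cycle of length ℓ contributes ℓ−1 transpositions, so f is a product of 9 transpositions — odd.

odd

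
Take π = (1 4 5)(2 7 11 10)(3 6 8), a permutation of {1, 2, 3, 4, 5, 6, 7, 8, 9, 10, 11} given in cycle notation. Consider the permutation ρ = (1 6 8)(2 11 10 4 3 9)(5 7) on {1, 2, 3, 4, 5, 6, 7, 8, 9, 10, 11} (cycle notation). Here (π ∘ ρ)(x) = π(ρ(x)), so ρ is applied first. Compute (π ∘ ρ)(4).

First apply ρ: ρ(4) = 3, then π(3) = 6. Thus (π ∘ ρ)(4) = 6.

6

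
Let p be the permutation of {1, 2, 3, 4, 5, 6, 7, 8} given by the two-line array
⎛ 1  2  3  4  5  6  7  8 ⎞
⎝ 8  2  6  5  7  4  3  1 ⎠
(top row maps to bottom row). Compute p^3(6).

7

Tracing 6 → 4 → … returns to 6 after 5 steps, so 6 lies in a 5-cycle (3, 6, 4, 5, 7).
Stepping 3 places around the cycle: 6 → 4 → 5 → 7.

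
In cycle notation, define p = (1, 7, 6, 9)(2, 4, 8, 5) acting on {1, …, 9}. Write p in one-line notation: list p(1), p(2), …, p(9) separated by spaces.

7 4 3 8 2 9 6 5 1

Image by image: 1↦7, 2↦4, 3↦3, 4↦8, 5↦2, 6↦9, 7↦6, 8↦5, 9↦1.
Listing these in domain order gives 7 4 3 8 2 9 6 5 1.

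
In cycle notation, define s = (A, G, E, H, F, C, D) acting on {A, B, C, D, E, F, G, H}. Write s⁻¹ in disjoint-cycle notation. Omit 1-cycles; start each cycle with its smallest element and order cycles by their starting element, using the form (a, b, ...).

If s sends a → b within a cycle, s⁻¹ sends b → a; equivalently, reverse each cycle.
Reversing each cycle of s and rotating so the smallest element leads gives (A, D, C, F, H, E, G).

(A, D, C, F, H, E, G)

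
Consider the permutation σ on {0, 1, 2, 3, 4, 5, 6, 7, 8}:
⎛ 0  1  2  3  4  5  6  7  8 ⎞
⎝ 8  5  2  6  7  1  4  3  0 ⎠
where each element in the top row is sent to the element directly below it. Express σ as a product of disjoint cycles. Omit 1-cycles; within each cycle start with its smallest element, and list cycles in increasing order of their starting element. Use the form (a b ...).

Iterating σ from 0 gives 0 → 8 → 0; that is the 2-cycle (0 8).
Repeating from the next unused element and collecting all non-trivial cycles gives (0 8)(1 5)(3 6 4 7).

(0 8)(1 5)(3 6 4 7)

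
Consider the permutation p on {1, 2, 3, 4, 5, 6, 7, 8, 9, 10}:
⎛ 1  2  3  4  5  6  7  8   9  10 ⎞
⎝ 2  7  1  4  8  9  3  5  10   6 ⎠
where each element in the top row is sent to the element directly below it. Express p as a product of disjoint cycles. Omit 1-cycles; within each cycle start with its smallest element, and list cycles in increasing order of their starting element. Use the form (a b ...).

(1 2 7 3)(5 8)(6 9 10)

Iterating p from 1 gives 1 → 2 → 7 → 3 → 1; that is the 4-cycle (1 2 7 3).
Repeating from the next unused element and collecting all non-trivial cycles gives (1 2 7 3)(5 8)(6 9 10).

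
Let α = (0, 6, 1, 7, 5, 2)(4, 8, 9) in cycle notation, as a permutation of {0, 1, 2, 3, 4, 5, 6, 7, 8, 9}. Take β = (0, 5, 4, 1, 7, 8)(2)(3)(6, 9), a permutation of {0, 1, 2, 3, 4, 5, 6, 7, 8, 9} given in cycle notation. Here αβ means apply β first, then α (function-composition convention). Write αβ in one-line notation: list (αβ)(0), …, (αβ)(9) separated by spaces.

2 5 0 3 7 8 4 9 6 1

(αβ)(x) = α(β(x)). Computing each image: α(β(0)) = α(5) = 2, α(β(1)) = α(7) = 5, α(β(2)) = α(2) = 0, α(β(3)) = α(3) = 3, α(β(4)) = α(1) = 7, α(β(5)) = α(4) = 8, α(β(6)) = α(9) = 4, α(β(7)) = α(8) = 9, α(β(8)) = α(0) = 6, α(β(9)) = α(6) = 1.
Hence αβ = [2 5 0 3 7 8 4 9 6 1].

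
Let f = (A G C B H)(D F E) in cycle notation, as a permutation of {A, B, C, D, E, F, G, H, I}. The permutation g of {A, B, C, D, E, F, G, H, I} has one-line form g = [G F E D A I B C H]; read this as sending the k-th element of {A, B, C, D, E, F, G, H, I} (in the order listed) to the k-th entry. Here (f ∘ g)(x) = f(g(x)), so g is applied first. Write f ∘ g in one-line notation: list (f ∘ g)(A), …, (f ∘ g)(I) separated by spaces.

(f ∘ g)(x) = f(g(x)). Computing each image: f(g(A)) = f(G) = C, f(g(B)) = f(F) = E, f(g(C)) = f(E) = D, f(g(D)) = f(D) = F, f(g(E)) = f(A) = G, f(g(F)) = f(I) = I, f(g(G)) = f(B) = H, f(g(H)) = f(C) = B, f(g(I)) = f(H) = A.
Hence f ∘ g = [C E D F G I H B A].

C E D F G I H B A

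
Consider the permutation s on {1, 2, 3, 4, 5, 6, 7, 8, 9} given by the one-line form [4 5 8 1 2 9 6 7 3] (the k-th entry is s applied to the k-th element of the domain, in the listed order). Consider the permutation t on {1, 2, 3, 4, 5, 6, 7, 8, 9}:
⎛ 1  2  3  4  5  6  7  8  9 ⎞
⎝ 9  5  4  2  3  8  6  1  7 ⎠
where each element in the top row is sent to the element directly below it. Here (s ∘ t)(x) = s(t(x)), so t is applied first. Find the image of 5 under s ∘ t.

8

t(5) = 3, then s(3) = 8; composing gives (s ∘ t)(5) = 8.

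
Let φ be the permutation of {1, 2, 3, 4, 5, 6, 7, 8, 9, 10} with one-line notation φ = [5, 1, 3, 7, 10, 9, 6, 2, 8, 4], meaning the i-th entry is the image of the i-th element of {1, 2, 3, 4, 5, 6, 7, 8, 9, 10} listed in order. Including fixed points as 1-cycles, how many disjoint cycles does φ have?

The cycle decomposition is (1, 5, 10, 4, 7, 6, 9, 8, 2)(3), which has 2 cycles (counting 1-cycles).

2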